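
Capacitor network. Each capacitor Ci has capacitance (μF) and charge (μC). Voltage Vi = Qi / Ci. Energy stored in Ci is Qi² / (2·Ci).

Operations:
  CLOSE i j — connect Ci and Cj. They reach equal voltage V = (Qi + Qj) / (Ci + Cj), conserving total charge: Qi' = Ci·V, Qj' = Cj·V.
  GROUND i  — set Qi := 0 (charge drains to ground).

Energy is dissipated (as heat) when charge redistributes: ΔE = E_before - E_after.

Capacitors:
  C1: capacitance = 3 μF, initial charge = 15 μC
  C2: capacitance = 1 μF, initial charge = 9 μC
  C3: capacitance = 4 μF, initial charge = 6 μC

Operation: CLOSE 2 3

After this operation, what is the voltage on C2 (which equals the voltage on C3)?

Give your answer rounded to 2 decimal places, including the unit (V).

Answer: 3.00 V

Derivation:
Initial: C1(3μF, Q=15μC, V=5.00V), C2(1μF, Q=9μC, V=9.00V), C3(4μF, Q=6μC, V=1.50V)
Op 1: CLOSE 2-3: Q_total=15.00, C_total=5.00, V=3.00; Q2=3.00, Q3=12.00; dissipated=22.500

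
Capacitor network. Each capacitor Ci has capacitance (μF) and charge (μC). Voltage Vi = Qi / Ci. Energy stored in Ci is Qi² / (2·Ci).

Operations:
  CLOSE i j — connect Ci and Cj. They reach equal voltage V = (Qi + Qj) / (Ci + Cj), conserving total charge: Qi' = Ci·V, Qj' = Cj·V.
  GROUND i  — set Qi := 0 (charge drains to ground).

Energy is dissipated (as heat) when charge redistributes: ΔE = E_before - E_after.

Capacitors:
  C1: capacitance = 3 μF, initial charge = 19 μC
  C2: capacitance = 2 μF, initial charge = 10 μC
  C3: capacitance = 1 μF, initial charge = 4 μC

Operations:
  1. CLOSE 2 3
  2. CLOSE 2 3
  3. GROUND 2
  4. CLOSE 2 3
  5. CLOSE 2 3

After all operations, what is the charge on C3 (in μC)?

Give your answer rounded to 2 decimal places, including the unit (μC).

Initial: C1(3μF, Q=19μC, V=6.33V), C2(2μF, Q=10μC, V=5.00V), C3(1μF, Q=4μC, V=4.00V)
Op 1: CLOSE 2-3: Q_total=14.00, C_total=3.00, V=4.67; Q2=9.33, Q3=4.67; dissipated=0.333
Op 2: CLOSE 2-3: Q_total=14.00, C_total=3.00, V=4.67; Q2=9.33, Q3=4.67; dissipated=0.000
Op 3: GROUND 2: Q2=0; energy lost=21.778
Op 4: CLOSE 2-3: Q_total=4.67, C_total=3.00, V=1.56; Q2=3.11, Q3=1.56; dissipated=7.259
Op 5: CLOSE 2-3: Q_total=4.67, C_total=3.00, V=1.56; Q2=3.11, Q3=1.56; dissipated=0.000
Final charges: Q1=19.00, Q2=3.11, Q3=1.56

Answer: 1.56 μC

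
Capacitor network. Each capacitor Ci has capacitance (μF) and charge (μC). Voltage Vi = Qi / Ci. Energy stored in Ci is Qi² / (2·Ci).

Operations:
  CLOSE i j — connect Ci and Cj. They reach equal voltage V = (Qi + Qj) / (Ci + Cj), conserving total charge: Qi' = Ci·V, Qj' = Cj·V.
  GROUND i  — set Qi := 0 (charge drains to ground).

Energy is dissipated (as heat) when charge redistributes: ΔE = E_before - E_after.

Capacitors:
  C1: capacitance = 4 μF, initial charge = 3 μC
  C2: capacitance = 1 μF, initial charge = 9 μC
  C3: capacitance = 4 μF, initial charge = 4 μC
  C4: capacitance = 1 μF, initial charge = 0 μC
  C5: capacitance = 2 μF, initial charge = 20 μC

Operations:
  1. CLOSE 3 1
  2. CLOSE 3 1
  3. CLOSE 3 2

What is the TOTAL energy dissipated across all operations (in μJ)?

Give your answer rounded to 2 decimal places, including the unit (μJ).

Answer: 26.47 μJ

Derivation:
Initial: C1(4μF, Q=3μC, V=0.75V), C2(1μF, Q=9μC, V=9.00V), C3(4μF, Q=4μC, V=1.00V), C4(1μF, Q=0μC, V=0.00V), C5(2μF, Q=20μC, V=10.00V)
Op 1: CLOSE 3-1: Q_total=7.00, C_total=8.00, V=0.88; Q3=3.50, Q1=3.50; dissipated=0.062
Op 2: CLOSE 3-1: Q_total=7.00, C_total=8.00, V=0.88; Q3=3.50, Q1=3.50; dissipated=0.000
Op 3: CLOSE 3-2: Q_total=12.50, C_total=5.00, V=2.50; Q3=10.00, Q2=2.50; dissipated=26.406
Total dissipated: 26.469 μJ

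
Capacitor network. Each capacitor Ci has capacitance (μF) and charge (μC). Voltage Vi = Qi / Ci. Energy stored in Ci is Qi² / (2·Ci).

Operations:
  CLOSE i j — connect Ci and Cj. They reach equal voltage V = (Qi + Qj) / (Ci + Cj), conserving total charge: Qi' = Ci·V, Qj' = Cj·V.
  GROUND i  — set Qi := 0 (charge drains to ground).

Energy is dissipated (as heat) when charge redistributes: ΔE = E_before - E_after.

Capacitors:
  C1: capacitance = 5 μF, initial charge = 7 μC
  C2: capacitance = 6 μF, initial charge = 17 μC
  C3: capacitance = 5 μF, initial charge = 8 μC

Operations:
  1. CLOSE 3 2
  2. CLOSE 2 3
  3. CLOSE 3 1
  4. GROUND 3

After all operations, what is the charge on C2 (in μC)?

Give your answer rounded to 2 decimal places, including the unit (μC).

Initial: C1(5μF, Q=7μC, V=1.40V), C2(6μF, Q=17μC, V=2.83V), C3(5μF, Q=8μC, V=1.60V)
Op 1: CLOSE 3-2: Q_total=25.00, C_total=11.00, V=2.27; Q3=11.36, Q2=13.64; dissipated=2.074
Op 2: CLOSE 2-3: Q_total=25.00, C_total=11.00, V=2.27; Q2=13.64, Q3=11.36; dissipated=0.000
Op 3: CLOSE 3-1: Q_total=18.36, C_total=10.00, V=1.84; Q3=9.18, Q1=9.18; dissipated=0.952
Op 4: GROUND 3: Q3=0; energy lost=8.431
Final charges: Q1=9.18, Q2=13.64, Q3=0.00

Answer: 13.64 μC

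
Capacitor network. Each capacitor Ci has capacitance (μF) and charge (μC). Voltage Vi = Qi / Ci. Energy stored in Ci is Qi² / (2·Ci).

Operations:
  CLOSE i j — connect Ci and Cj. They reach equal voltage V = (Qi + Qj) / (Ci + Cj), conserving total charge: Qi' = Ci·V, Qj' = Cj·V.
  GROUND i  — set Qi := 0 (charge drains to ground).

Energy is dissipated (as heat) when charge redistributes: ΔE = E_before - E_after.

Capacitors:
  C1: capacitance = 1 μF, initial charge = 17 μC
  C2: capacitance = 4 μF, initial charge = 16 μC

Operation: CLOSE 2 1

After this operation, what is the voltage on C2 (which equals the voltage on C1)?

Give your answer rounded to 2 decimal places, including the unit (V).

Initial: C1(1μF, Q=17μC, V=17.00V), C2(4μF, Q=16μC, V=4.00V)
Op 1: CLOSE 2-1: Q_total=33.00, C_total=5.00, V=6.60; Q2=26.40, Q1=6.60; dissipated=67.600

Answer: 6.60 V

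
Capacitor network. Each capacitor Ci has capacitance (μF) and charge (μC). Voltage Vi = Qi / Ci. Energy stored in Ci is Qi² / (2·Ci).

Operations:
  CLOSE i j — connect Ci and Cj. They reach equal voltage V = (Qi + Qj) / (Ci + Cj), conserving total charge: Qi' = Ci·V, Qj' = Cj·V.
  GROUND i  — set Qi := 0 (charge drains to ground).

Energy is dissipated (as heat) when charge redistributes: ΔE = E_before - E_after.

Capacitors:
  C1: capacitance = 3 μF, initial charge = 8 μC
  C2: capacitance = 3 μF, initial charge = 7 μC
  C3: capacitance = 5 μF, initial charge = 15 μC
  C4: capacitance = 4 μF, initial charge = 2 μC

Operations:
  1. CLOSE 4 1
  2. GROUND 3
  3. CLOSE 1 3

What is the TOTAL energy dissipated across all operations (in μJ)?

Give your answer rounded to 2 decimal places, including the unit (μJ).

Answer: 28.44 μJ

Derivation:
Initial: C1(3μF, Q=8μC, V=2.67V), C2(3μF, Q=7μC, V=2.33V), C3(5μF, Q=15μC, V=3.00V), C4(4μF, Q=2μC, V=0.50V)
Op 1: CLOSE 4-1: Q_total=10.00, C_total=7.00, V=1.43; Q4=5.71, Q1=4.29; dissipated=4.024
Op 2: GROUND 3: Q3=0; energy lost=22.500
Op 3: CLOSE 1-3: Q_total=4.29, C_total=8.00, V=0.54; Q1=1.61, Q3=2.68; dissipated=1.913
Total dissipated: 28.437 μJ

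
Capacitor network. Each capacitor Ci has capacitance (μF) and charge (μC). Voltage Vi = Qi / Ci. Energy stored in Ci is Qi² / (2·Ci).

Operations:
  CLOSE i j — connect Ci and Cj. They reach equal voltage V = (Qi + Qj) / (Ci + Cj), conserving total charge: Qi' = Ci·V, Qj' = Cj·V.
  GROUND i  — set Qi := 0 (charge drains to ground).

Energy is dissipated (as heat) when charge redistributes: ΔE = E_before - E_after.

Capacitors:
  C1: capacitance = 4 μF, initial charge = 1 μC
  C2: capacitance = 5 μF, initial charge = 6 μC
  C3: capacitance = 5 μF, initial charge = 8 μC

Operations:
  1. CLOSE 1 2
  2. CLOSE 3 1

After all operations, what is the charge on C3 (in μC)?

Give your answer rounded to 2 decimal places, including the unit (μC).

Initial: C1(4μF, Q=1μC, V=0.25V), C2(5μF, Q=6μC, V=1.20V), C3(5μF, Q=8μC, V=1.60V)
Op 1: CLOSE 1-2: Q_total=7.00, C_total=9.00, V=0.78; Q1=3.11, Q2=3.89; dissipated=1.003
Op 2: CLOSE 3-1: Q_total=11.11, C_total=9.00, V=1.23; Q3=6.17, Q1=4.94; dissipated=0.751
Final charges: Q1=4.94, Q2=3.89, Q3=6.17

Answer: 6.17 μC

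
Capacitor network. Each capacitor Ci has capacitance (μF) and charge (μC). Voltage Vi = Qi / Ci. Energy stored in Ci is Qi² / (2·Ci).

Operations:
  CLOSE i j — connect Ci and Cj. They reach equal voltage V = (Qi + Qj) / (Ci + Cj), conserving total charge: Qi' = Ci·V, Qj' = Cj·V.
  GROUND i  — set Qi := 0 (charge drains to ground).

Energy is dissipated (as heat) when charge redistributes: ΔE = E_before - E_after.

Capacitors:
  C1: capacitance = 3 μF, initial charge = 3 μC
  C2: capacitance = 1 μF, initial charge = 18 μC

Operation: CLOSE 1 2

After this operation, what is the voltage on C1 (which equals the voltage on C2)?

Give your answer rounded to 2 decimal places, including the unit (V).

Answer: 5.25 V

Derivation:
Initial: C1(3μF, Q=3μC, V=1.00V), C2(1μF, Q=18μC, V=18.00V)
Op 1: CLOSE 1-2: Q_total=21.00, C_total=4.00, V=5.25; Q1=15.75, Q2=5.25; dissipated=108.375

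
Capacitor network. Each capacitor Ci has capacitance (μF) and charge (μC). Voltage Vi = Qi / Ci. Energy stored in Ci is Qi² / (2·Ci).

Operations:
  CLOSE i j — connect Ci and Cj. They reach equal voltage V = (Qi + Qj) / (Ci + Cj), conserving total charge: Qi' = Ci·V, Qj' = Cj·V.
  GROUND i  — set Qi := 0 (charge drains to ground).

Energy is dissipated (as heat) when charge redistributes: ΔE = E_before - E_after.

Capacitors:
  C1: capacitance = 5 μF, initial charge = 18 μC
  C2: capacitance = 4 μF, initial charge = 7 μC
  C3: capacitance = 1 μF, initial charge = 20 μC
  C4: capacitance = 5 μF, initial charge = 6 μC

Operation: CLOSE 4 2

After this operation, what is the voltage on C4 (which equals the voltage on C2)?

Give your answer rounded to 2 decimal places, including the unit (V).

Initial: C1(5μF, Q=18μC, V=3.60V), C2(4μF, Q=7μC, V=1.75V), C3(1μF, Q=20μC, V=20.00V), C4(5μF, Q=6μC, V=1.20V)
Op 1: CLOSE 4-2: Q_total=13.00, C_total=9.00, V=1.44; Q4=7.22, Q2=5.78; dissipated=0.336

Answer: 1.44 V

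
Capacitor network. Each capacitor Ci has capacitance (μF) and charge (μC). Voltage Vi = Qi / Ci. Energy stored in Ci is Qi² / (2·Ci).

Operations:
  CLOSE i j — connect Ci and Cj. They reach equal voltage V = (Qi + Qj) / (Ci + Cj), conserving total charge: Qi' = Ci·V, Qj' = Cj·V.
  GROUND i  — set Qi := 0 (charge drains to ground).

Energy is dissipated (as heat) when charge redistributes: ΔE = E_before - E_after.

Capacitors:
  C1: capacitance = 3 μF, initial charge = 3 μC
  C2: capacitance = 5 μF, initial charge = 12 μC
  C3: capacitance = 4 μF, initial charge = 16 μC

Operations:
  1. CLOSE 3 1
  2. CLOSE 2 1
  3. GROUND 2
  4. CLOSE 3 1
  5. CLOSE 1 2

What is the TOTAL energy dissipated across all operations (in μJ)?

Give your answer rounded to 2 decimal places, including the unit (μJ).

Initial: C1(3μF, Q=3μC, V=1.00V), C2(5μF, Q=12μC, V=2.40V), C3(4μF, Q=16μC, V=4.00V)
Op 1: CLOSE 3-1: Q_total=19.00, C_total=7.00, V=2.71; Q3=10.86, Q1=8.14; dissipated=7.714
Op 2: CLOSE 2-1: Q_total=20.14, C_total=8.00, V=2.52; Q2=12.59, Q1=7.55; dissipated=0.093
Op 3: GROUND 2: Q2=0; energy lost=15.849
Op 4: CLOSE 3-1: Q_total=18.41, C_total=7.00, V=2.63; Q3=10.52, Q1=7.89; dissipated=0.033
Op 5: CLOSE 1-2: Q_total=7.89, C_total=8.00, V=0.99; Q1=2.96, Q2=4.93; dissipated=6.485
Total dissipated: 30.174 μJ

Answer: 30.17 μJ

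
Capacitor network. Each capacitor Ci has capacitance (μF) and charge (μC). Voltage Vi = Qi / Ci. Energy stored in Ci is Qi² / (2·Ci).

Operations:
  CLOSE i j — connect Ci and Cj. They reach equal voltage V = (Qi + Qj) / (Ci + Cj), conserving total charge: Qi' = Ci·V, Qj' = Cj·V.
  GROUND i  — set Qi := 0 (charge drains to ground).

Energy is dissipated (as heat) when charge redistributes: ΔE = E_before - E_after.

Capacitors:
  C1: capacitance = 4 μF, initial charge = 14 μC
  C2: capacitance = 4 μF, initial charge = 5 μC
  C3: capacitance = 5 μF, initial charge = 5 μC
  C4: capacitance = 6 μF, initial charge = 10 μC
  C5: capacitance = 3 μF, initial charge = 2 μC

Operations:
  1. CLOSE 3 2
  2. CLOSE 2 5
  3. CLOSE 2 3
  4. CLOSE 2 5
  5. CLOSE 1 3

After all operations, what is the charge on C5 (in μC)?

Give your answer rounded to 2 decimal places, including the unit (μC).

Answer: 2.94 μC

Derivation:
Initial: C1(4μF, Q=14μC, V=3.50V), C2(4μF, Q=5μC, V=1.25V), C3(5μF, Q=5μC, V=1.00V), C4(6μF, Q=10μC, V=1.67V), C5(3μF, Q=2μC, V=0.67V)
Op 1: CLOSE 3-2: Q_total=10.00, C_total=9.00, V=1.11; Q3=5.56, Q2=4.44; dissipated=0.069
Op 2: CLOSE 2-5: Q_total=6.44, C_total=7.00, V=0.92; Q2=3.68, Q5=2.76; dissipated=0.169
Op 3: CLOSE 2-3: Q_total=9.24, C_total=9.00, V=1.03; Q2=4.11, Q3=5.13; dissipated=0.040
Op 4: CLOSE 2-5: Q_total=6.87, C_total=7.00, V=0.98; Q2=3.92, Q5=2.94; dissipated=0.010
Op 5: CLOSE 1-3: Q_total=19.13, C_total=9.00, V=2.13; Q1=8.50, Q3=10.63; dissipated=6.798
Final charges: Q1=8.50, Q2=3.92, Q3=10.63, Q4=10.00, Q5=2.94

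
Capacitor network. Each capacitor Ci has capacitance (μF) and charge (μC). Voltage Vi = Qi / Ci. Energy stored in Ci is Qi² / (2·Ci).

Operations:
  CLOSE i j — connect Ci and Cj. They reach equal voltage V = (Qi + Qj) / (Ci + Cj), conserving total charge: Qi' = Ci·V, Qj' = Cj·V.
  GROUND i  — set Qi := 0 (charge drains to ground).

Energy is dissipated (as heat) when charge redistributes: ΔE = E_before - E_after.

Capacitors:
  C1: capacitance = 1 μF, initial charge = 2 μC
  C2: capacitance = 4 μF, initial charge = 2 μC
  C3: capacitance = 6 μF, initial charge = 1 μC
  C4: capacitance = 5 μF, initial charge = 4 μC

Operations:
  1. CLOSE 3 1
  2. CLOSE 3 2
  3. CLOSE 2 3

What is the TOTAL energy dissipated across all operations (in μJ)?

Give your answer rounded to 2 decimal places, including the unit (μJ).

Initial: C1(1μF, Q=2μC, V=2.00V), C2(4μF, Q=2μC, V=0.50V), C3(6μF, Q=1μC, V=0.17V), C4(5μF, Q=4μC, V=0.80V)
Op 1: CLOSE 3-1: Q_total=3.00, C_total=7.00, V=0.43; Q3=2.57, Q1=0.43; dissipated=1.440
Op 2: CLOSE 3-2: Q_total=4.57, C_total=10.00, V=0.46; Q3=2.74, Q2=1.83; dissipated=0.006
Op 3: CLOSE 2-3: Q_total=4.57, C_total=10.00, V=0.46; Q2=1.83, Q3=2.74; dissipated=0.000
Total dissipated: 1.447 μJ

Answer: 1.45 μJ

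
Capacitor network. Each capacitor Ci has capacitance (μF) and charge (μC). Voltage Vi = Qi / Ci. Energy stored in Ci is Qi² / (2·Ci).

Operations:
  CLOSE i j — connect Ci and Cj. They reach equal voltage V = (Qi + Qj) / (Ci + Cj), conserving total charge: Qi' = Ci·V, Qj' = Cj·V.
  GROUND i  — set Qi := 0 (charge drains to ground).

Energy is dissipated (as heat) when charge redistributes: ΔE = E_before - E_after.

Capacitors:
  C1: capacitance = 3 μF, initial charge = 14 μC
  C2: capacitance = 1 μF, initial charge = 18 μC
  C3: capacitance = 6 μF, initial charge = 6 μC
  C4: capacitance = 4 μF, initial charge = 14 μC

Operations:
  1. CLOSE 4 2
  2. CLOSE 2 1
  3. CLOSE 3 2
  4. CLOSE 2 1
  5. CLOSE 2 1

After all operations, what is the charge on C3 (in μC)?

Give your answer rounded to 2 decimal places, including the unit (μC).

Answer: 9.51 μC

Derivation:
Initial: C1(3μF, Q=14μC, V=4.67V), C2(1μF, Q=18μC, V=18.00V), C3(6μF, Q=6μC, V=1.00V), C4(4μF, Q=14μC, V=3.50V)
Op 1: CLOSE 4-2: Q_total=32.00, C_total=5.00, V=6.40; Q4=25.60, Q2=6.40; dissipated=84.100
Op 2: CLOSE 2-1: Q_total=20.40, C_total=4.00, V=5.10; Q2=5.10, Q1=15.30; dissipated=1.127
Op 3: CLOSE 3-2: Q_total=11.10, C_total=7.00, V=1.59; Q3=9.51, Q2=1.59; dissipated=7.204
Op 4: CLOSE 2-1: Q_total=16.89, C_total=4.00, V=4.22; Q2=4.22, Q1=12.66; dissipated=4.631
Op 5: CLOSE 2-1: Q_total=16.89, C_total=4.00, V=4.22; Q2=4.22, Q1=12.66; dissipated=0.000
Final charges: Q1=12.66, Q2=4.22, Q3=9.51, Q4=25.60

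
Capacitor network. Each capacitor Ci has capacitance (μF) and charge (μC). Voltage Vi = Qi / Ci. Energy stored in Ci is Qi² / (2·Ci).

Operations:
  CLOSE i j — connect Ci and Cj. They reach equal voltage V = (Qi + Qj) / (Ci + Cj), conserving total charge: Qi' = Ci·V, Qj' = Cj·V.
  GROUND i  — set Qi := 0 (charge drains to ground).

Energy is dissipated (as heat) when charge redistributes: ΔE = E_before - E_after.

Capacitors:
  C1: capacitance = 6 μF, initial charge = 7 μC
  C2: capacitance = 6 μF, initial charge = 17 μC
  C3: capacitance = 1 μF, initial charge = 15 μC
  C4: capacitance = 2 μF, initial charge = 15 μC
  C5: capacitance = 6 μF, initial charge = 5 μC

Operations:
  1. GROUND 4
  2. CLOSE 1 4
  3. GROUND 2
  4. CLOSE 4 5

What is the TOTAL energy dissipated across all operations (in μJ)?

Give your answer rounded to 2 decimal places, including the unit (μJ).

Answer: 81.36 μJ

Derivation:
Initial: C1(6μF, Q=7μC, V=1.17V), C2(6μF, Q=17μC, V=2.83V), C3(1μF, Q=15μC, V=15.00V), C4(2μF, Q=15μC, V=7.50V), C5(6μF, Q=5μC, V=0.83V)
Op 1: GROUND 4: Q4=0; energy lost=56.250
Op 2: CLOSE 1-4: Q_total=7.00, C_total=8.00, V=0.88; Q1=5.25, Q4=1.75; dissipated=1.021
Op 3: GROUND 2: Q2=0; energy lost=24.083
Op 4: CLOSE 4-5: Q_total=6.75, C_total=8.00, V=0.84; Q4=1.69, Q5=5.06; dissipated=0.001
Total dissipated: 81.355 μJ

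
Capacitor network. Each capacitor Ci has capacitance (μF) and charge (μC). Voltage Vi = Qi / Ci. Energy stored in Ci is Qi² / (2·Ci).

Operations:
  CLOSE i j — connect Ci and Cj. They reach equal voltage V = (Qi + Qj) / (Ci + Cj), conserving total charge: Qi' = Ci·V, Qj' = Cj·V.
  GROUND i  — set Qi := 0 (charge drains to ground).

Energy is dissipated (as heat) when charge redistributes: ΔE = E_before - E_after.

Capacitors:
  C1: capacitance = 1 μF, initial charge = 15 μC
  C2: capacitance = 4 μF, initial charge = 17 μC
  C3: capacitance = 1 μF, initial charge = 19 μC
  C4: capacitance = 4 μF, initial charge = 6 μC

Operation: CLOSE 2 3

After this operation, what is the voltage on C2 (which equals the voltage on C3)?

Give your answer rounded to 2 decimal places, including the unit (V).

Answer: 7.20 V

Derivation:
Initial: C1(1μF, Q=15μC, V=15.00V), C2(4μF, Q=17μC, V=4.25V), C3(1μF, Q=19μC, V=19.00V), C4(4μF, Q=6μC, V=1.50V)
Op 1: CLOSE 2-3: Q_total=36.00, C_total=5.00, V=7.20; Q2=28.80, Q3=7.20; dissipated=87.025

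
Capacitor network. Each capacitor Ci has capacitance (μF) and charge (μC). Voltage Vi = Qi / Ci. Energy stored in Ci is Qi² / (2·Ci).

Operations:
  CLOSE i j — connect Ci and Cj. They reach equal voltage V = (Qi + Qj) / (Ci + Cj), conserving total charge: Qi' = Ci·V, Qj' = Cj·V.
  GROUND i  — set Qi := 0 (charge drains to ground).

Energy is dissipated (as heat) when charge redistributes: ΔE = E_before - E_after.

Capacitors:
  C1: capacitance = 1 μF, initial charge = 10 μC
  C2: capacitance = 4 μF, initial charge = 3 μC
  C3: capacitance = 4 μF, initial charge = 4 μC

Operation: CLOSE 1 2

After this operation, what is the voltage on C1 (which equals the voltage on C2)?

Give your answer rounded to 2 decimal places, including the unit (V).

Answer: 2.60 V

Derivation:
Initial: C1(1μF, Q=10μC, V=10.00V), C2(4μF, Q=3μC, V=0.75V), C3(4μF, Q=4μC, V=1.00V)
Op 1: CLOSE 1-2: Q_total=13.00, C_total=5.00, V=2.60; Q1=2.60, Q2=10.40; dissipated=34.225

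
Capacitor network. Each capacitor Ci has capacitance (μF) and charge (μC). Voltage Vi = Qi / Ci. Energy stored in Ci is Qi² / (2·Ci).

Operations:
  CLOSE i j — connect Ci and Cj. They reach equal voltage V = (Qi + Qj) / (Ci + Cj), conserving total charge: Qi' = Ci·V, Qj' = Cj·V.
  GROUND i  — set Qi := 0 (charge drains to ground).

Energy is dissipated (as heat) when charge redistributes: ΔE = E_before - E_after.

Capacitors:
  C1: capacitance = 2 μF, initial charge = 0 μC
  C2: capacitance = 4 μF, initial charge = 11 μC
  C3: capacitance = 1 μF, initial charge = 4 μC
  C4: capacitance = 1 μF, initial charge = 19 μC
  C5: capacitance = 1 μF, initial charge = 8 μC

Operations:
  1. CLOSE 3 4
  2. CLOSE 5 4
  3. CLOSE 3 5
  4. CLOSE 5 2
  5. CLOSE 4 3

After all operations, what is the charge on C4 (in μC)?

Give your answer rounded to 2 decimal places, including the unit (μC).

Answer: 10.19 μC

Derivation:
Initial: C1(2μF, Q=0μC, V=0.00V), C2(4μF, Q=11μC, V=2.75V), C3(1μF, Q=4μC, V=4.00V), C4(1μF, Q=19μC, V=19.00V), C5(1μF, Q=8μC, V=8.00V)
Op 1: CLOSE 3-4: Q_total=23.00, C_total=2.00, V=11.50; Q3=11.50, Q4=11.50; dissipated=56.250
Op 2: CLOSE 5-4: Q_total=19.50, C_total=2.00, V=9.75; Q5=9.75, Q4=9.75; dissipated=3.062
Op 3: CLOSE 3-5: Q_total=21.25, C_total=2.00, V=10.62; Q3=10.62, Q5=10.62; dissipated=0.766
Op 4: CLOSE 5-2: Q_total=21.62, C_total=5.00, V=4.33; Q5=4.33, Q2=17.30; dissipated=24.806
Op 5: CLOSE 4-3: Q_total=20.38, C_total=2.00, V=10.19; Q4=10.19, Q3=10.19; dissipated=0.191
Final charges: Q1=0.00, Q2=17.30, Q3=10.19, Q4=10.19, Q5=4.33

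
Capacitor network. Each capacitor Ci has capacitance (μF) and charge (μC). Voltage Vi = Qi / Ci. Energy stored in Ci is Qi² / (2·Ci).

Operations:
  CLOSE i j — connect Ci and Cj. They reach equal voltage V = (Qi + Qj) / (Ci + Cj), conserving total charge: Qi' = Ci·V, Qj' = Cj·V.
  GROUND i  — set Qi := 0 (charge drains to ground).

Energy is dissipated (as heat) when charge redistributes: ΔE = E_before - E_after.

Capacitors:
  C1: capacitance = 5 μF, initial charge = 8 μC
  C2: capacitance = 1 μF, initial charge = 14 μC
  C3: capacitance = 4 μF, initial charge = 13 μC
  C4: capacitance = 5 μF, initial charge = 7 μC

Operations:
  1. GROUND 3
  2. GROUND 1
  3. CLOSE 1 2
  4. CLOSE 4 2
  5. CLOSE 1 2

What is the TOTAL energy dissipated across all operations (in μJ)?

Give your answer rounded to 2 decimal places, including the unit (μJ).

Answer: 109.81 μJ

Derivation:
Initial: C1(5μF, Q=8μC, V=1.60V), C2(1μF, Q=14μC, V=14.00V), C3(4μF, Q=13μC, V=3.25V), C4(5μF, Q=7μC, V=1.40V)
Op 1: GROUND 3: Q3=0; energy lost=21.125
Op 2: GROUND 1: Q1=0; energy lost=6.400
Op 3: CLOSE 1-2: Q_total=14.00, C_total=6.00, V=2.33; Q1=11.67, Q2=2.33; dissipated=81.667
Op 4: CLOSE 4-2: Q_total=9.33, C_total=6.00, V=1.56; Q4=7.78, Q2=1.56; dissipated=0.363
Op 5: CLOSE 1-2: Q_total=13.22, C_total=6.00, V=2.20; Q1=11.02, Q2=2.20; dissipated=0.252
Total dissipated: 109.807 μJ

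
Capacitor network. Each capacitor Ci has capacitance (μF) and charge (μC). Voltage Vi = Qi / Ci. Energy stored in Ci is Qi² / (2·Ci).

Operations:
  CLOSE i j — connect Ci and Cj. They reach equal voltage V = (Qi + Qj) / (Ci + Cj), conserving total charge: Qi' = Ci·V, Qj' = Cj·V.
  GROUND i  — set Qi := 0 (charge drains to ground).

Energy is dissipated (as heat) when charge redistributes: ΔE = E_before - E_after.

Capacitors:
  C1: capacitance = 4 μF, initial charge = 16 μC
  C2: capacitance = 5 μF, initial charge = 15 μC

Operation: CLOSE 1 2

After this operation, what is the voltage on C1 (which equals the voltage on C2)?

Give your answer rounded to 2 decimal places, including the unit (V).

Initial: C1(4μF, Q=16μC, V=4.00V), C2(5μF, Q=15μC, V=3.00V)
Op 1: CLOSE 1-2: Q_total=31.00, C_total=9.00, V=3.44; Q1=13.78, Q2=17.22; dissipated=1.111

Answer: 3.44 V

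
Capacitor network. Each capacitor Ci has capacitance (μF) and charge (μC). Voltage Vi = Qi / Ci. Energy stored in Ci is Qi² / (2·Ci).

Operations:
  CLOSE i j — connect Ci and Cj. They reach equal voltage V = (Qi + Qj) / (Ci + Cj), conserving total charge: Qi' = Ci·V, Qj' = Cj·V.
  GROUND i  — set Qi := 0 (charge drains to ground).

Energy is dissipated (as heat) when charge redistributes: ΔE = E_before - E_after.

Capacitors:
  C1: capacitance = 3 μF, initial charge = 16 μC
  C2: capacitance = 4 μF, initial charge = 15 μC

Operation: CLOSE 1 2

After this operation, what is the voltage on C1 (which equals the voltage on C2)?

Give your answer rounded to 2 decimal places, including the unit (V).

Initial: C1(3μF, Q=16μC, V=5.33V), C2(4μF, Q=15μC, V=3.75V)
Op 1: CLOSE 1-2: Q_total=31.00, C_total=7.00, V=4.43; Q1=13.29, Q2=17.71; dissipated=2.149

Answer: 4.43 V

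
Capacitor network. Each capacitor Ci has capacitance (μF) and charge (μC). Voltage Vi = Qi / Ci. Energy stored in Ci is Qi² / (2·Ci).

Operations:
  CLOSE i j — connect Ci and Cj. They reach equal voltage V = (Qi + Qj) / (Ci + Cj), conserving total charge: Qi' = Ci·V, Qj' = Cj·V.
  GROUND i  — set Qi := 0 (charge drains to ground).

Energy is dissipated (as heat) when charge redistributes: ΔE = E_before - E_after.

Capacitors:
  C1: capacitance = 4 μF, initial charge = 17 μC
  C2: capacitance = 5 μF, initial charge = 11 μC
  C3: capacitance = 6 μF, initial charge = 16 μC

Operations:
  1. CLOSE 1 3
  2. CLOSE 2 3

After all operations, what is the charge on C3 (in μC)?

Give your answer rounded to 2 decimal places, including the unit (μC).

Initial: C1(4μF, Q=17μC, V=4.25V), C2(5μF, Q=11μC, V=2.20V), C3(6μF, Q=16μC, V=2.67V)
Op 1: CLOSE 1-3: Q_total=33.00, C_total=10.00, V=3.30; Q1=13.20, Q3=19.80; dissipated=3.008
Op 2: CLOSE 2-3: Q_total=30.80, C_total=11.00, V=2.80; Q2=14.00, Q3=16.80; dissipated=1.650
Final charges: Q1=13.20, Q2=14.00, Q3=16.80

Answer: 16.80 μC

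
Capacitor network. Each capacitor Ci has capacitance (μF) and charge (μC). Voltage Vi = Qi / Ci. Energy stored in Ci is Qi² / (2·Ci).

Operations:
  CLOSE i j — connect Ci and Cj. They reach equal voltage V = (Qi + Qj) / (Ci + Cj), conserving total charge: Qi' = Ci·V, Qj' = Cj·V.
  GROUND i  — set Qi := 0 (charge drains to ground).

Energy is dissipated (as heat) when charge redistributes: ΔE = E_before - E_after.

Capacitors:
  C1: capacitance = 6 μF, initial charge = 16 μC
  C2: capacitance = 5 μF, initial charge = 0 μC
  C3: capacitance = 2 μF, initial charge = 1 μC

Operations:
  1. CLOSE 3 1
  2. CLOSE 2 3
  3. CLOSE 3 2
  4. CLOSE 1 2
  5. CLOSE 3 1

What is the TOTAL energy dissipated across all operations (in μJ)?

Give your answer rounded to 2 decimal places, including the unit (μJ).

Answer: 10.40 μJ

Derivation:
Initial: C1(6μF, Q=16μC, V=2.67V), C2(5μF, Q=0μC, V=0.00V), C3(2μF, Q=1μC, V=0.50V)
Op 1: CLOSE 3-1: Q_total=17.00, C_total=8.00, V=2.12; Q3=4.25, Q1=12.75; dissipated=3.521
Op 2: CLOSE 2-3: Q_total=4.25, C_total=7.00, V=0.61; Q2=3.04, Q3=1.21; dissipated=3.225
Op 3: CLOSE 3-2: Q_total=4.25, C_total=7.00, V=0.61; Q3=1.21, Q2=3.04; dissipated=0.000
Op 4: CLOSE 1-2: Q_total=15.79, C_total=11.00, V=1.44; Q1=8.61, Q2=7.18; dissipated=3.142
Op 5: CLOSE 3-1: Q_total=9.82, C_total=8.00, V=1.23; Q3=2.46, Q1=7.37; dissipated=0.514
Total dissipated: 10.402 μJ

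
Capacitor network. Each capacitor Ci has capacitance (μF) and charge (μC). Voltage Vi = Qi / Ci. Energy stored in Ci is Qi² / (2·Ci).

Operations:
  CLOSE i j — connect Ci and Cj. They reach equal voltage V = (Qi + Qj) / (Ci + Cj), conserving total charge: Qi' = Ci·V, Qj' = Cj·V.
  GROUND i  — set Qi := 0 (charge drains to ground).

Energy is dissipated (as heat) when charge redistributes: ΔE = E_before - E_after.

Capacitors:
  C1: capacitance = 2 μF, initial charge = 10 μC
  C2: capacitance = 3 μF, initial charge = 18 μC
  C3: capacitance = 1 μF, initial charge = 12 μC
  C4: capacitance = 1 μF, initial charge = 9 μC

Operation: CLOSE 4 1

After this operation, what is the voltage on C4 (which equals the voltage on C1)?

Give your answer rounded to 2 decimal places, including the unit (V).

Initial: C1(2μF, Q=10μC, V=5.00V), C2(3μF, Q=18μC, V=6.00V), C3(1μF, Q=12μC, V=12.00V), C4(1μF, Q=9μC, V=9.00V)
Op 1: CLOSE 4-1: Q_total=19.00, C_total=3.00, V=6.33; Q4=6.33, Q1=12.67; dissipated=5.333

Answer: 6.33 V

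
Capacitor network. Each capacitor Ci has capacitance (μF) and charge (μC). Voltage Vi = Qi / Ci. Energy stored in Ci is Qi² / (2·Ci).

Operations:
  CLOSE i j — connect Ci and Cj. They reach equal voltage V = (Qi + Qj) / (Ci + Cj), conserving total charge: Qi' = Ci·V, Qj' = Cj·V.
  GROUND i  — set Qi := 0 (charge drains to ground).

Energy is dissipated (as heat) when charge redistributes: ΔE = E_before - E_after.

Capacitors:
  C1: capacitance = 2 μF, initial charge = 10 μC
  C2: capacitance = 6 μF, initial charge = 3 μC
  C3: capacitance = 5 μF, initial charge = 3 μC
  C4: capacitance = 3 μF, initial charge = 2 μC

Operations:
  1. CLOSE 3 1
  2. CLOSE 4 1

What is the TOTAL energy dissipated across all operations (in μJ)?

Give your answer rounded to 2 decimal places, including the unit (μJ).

Initial: C1(2μF, Q=10μC, V=5.00V), C2(6μF, Q=3μC, V=0.50V), C3(5μF, Q=3μC, V=0.60V), C4(3μF, Q=2μC, V=0.67V)
Op 1: CLOSE 3-1: Q_total=13.00, C_total=7.00, V=1.86; Q3=9.29, Q1=3.71; dissipated=13.829
Op 2: CLOSE 4-1: Q_total=5.71, C_total=5.00, V=1.14; Q4=3.43, Q1=2.29; dissipated=0.850
Total dissipated: 14.679 μJ

Answer: 14.68 μJ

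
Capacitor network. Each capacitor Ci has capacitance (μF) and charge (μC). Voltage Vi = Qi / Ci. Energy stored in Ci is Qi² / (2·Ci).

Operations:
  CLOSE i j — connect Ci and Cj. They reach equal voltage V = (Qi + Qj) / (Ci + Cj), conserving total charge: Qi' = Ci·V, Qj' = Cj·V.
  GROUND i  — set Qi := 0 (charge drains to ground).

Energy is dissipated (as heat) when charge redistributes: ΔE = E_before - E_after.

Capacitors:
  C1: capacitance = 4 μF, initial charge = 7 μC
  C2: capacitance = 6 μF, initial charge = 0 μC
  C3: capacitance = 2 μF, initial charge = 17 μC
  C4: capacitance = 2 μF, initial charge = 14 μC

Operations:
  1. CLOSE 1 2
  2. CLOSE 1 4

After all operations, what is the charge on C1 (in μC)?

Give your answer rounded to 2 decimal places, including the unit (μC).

Answer: 11.20 μC

Derivation:
Initial: C1(4μF, Q=7μC, V=1.75V), C2(6μF, Q=0μC, V=0.00V), C3(2μF, Q=17μC, V=8.50V), C4(2μF, Q=14μC, V=7.00V)
Op 1: CLOSE 1-2: Q_total=7.00, C_total=10.00, V=0.70; Q1=2.80, Q2=4.20; dissipated=3.675
Op 2: CLOSE 1-4: Q_total=16.80, C_total=6.00, V=2.80; Q1=11.20, Q4=5.60; dissipated=26.460
Final charges: Q1=11.20, Q2=4.20, Q3=17.00, Q4=5.60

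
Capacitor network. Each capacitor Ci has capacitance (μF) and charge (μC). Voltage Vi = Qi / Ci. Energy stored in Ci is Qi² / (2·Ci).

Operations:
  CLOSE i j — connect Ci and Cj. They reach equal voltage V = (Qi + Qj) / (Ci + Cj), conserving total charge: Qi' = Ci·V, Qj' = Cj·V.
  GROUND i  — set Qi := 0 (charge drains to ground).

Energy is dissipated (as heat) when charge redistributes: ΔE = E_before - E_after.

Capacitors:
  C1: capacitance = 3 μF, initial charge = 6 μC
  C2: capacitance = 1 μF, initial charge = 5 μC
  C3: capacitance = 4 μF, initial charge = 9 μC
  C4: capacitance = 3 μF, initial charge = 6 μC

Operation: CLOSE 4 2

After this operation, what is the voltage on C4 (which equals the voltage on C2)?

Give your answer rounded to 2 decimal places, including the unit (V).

Answer: 2.75 V

Derivation:
Initial: C1(3μF, Q=6μC, V=2.00V), C2(1μF, Q=5μC, V=5.00V), C3(4μF, Q=9μC, V=2.25V), C4(3μF, Q=6μC, V=2.00V)
Op 1: CLOSE 4-2: Q_total=11.00, C_total=4.00, V=2.75; Q4=8.25, Q2=2.75; dissipated=3.375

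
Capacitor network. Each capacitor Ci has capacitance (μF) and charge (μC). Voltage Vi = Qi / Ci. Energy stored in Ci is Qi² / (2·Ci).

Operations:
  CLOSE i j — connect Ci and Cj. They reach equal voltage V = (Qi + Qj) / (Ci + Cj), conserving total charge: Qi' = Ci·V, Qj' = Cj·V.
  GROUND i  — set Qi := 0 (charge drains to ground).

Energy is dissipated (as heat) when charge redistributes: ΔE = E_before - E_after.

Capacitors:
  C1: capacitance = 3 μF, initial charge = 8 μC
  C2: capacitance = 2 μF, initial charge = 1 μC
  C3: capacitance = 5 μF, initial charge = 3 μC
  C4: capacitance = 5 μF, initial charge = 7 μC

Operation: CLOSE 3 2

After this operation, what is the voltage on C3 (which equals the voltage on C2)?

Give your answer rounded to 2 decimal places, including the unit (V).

Answer: 0.57 V

Derivation:
Initial: C1(3μF, Q=8μC, V=2.67V), C2(2μF, Q=1μC, V=0.50V), C3(5μF, Q=3μC, V=0.60V), C4(5μF, Q=7μC, V=1.40V)
Op 1: CLOSE 3-2: Q_total=4.00, C_total=7.00, V=0.57; Q3=2.86, Q2=1.14; dissipated=0.007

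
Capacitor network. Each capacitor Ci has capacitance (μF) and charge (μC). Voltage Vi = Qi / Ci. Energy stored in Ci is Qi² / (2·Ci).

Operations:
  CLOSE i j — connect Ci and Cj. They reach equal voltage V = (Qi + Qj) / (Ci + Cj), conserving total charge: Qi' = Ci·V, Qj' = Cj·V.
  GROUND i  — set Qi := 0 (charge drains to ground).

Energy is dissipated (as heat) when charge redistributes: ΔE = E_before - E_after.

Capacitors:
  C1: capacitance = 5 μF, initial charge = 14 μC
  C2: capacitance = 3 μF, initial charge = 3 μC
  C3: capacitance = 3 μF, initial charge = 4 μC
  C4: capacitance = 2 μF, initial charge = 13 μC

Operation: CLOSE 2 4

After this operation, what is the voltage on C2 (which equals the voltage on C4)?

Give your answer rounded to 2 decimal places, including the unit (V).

Initial: C1(5μF, Q=14μC, V=2.80V), C2(3μF, Q=3μC, V=1.00V), C3(3μF, Q=4μC, V=1.33V), C4(2μF, Q=13μC, V=6.50V)
Op 1: CLOSE 2-4: Q_total=16.00, C_total=5.00, V=3.20; Q2=9.60, Q4=6.40; dissipated=18.150

Answer: 3.20 V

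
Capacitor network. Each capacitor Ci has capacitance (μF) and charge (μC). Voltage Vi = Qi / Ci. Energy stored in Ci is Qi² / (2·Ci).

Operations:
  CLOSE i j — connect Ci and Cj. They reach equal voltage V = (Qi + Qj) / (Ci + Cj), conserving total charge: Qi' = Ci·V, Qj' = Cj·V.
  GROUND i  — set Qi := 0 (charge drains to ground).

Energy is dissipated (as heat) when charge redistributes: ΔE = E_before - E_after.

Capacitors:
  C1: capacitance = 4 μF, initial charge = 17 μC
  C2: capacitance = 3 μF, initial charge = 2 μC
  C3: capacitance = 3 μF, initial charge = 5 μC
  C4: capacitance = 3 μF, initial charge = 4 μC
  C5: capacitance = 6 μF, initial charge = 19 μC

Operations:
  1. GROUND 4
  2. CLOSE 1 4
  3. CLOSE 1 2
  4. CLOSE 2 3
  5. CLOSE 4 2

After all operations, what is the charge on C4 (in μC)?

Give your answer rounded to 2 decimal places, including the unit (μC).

Answer: 6.15 μC

Derivation:
Initial: C1(4μF, Q=17μC, V=4.25V), C2(3μF, Q=2μC, V=0.67V), C3(3μF, Q=5μC, V=1.67V), C4(3μF, Q=4μC, V=1.33V), C5(6μF, Q=19μC, V=3.17V)
Op 1: GROUND 4: Q4=0; energy lost=2.667
Op 2: CLOSE 1-4: Q_total=17.00, C_total=7.00, V=2.43; Q1=9.71, Q4=7.29; dissipated=15.482
Op 3: CLOSE 1-2: Q_total=11.71, C_total=7.00, V=1.67; Q1=6.69, Q2=5.02; dissipated=2.661
Op 4: CLOSE 2-3: Q_total=10.02, C_total=6.00, V=1.67; Q2=5.01, Q3=5.01; dissipated=0.000
Op 5: CLOSE 4-2: Q_total=12.30, C_total=6.00, V=2.05; Q4=6.15, Q2=6.15; dissipated=0.431
Final charges: Q1=6.69, Q2=6.15, Q3=5.01, Q4=6.15, Q5=19.00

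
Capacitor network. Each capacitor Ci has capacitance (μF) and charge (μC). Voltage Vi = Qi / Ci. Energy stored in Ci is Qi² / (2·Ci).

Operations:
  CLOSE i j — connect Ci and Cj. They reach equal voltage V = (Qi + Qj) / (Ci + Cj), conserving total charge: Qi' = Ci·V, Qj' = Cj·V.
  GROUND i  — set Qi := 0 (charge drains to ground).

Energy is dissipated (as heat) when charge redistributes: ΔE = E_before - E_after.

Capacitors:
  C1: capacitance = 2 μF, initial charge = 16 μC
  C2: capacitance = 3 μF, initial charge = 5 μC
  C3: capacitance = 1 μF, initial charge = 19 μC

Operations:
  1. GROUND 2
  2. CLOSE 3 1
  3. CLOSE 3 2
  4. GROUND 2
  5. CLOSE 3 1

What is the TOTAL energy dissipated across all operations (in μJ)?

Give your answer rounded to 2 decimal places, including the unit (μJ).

Initial: C1(2μF, Q=16μC, V=8.00V), C2(3μF, Q=5μC, V=1.67V), C3(1μF, Q=19μC, V=19.00V)
Op 1: GROUND 2: Q2=0; energy lost=4.167
Op 2: CLOSE 3-1: Q_total=35.00, C_total=3.00, V=11.67; Q3=11.67, Q1=23.33; dissipated=40.333
Op 3: CLOSE 3-2: Q_total=11.67, C_total=4.00, V=2.92; Q3=2.92, Q2=8.75; dissipated=51.042
Op 4: GROUND 2: Q2=0; energy lost=12.760
Op 5: CLOSE 3-1: Q_total=26.25, C_total=3.00, V=8.75; Q3=8.75, Q1=17.50; dissipated=25.521
Total dissipated: 133.823 μJ

Answer: 133.82 μJ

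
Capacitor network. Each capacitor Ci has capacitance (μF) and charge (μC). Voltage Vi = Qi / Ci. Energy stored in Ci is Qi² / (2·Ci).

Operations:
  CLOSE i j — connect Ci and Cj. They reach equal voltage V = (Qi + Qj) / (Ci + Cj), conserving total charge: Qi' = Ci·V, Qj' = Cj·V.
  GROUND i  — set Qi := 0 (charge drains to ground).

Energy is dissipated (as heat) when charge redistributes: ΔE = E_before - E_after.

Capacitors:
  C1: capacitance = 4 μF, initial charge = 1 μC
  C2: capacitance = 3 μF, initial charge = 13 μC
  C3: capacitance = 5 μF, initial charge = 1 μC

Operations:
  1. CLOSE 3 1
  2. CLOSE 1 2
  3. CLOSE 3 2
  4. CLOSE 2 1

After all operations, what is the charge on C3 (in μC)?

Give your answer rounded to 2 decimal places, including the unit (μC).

Answer: 4.41 μC

Derivation:
Initial: C1(4μF, Q=1μC, V=0.25V), C2(3μF, Q=13μC, V=4.33V), C3(5μF, Q=1μC, V=0.20V)
Op 1: CLOSE 3-1: Q_total=2.00, C_total=9.00, V=0.22; Q3=1.11, Q1=0.89; dissipated=0.003
Op 2: CLOSE 1-2: Q_total=13.89, C_total=7.00, V=1.98; Q1=7.94, Q2=5.95; dissipated=14.487
Op 3: CLOSE 3-2: Q_total=7.06, C_total=8.00, V=0.88; Q3=4.41, Q2=2.65; dissipated=2.910
Op 4: CLOSE 2-1: Q_total=10.59, C_total=7.00, V=1.51; Q2=4.54, Q1=6.05; dissipated=1.039
Final charges: Q1=6.05, Q2=4.54, Q3=4.41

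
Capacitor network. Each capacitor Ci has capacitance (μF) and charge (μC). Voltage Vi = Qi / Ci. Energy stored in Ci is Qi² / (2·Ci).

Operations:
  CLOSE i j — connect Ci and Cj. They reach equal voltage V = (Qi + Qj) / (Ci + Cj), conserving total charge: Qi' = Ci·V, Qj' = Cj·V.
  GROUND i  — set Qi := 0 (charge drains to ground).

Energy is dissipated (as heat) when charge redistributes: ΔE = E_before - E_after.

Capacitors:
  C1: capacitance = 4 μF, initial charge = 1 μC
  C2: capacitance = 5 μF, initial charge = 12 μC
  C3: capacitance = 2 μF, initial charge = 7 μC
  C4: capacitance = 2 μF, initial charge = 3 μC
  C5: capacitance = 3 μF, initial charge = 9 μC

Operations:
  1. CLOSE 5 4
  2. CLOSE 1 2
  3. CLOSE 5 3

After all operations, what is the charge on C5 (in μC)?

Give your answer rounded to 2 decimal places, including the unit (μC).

Answer: 8.52 μC

Derivation:
Initial: C1(4μF, Q=1μC, V=0.25V), C2(5μF, Q=12μC, V=2.40V), C3(2μF, Q=7μC, V=3.50V), C4(2μF, Q=3μC, V=1.50V), C5(3μF, Q=9μC, V=3.00V)
Op 1: CLOSE 5-4: Q_total=12.00, C_total=5.00, V=2.40; Q5=7.20, Q4=4.80; dissipated=1.350
Op 2: CLOSE 1-2: Q_total=13.00, C_total=9.00, V=1.44; Q1=5.78, Q2=7.22; dissipated=5.136
Op 3: CLOSE 5-3: Q_total=14.20, C_total=5.00, V=2.84; Q5=8.52, Q3=5.68; dissipated=0.726
Final charges: Q1=5.78, Q2=7.22, Q3=5.68, Q4=4.80, Q5=8.52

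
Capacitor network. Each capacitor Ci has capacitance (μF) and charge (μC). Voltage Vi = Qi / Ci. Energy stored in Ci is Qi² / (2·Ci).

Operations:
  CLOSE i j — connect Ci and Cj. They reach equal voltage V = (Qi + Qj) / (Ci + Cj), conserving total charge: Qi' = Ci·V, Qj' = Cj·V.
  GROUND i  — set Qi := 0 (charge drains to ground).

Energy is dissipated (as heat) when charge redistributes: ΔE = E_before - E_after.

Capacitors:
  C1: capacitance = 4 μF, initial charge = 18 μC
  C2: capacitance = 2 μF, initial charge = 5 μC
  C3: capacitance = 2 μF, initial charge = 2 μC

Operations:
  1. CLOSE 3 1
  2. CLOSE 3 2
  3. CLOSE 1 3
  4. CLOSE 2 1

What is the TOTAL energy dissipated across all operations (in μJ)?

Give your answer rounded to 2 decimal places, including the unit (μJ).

Initial: C1(4μF, Q=18μC, V=4.50V), C2(2μF, Q=5μC, V=2.50V), C3(2μF, Q=2μC, V=1.00V)
Op 1: CLOSE 3-1: Q_total=20.00, C_total=6.00, V=3.33; Q3=6.67, Q1=13.33; dissipated=8.167
Op 2: CLOSE 3-2: Q_total=11.67, C_total=4.00, V=2.92; Q3=5.83, Q2=5.83; dissipated=0.347
Op 3: CLOSE 1-3: Q_total=19.17, C_total=6.00, V=3.19; Q1=12.78, Q3=6.39; dissipated=0.116
Op 4: CLOSE 2-1: Q_total=18.61, C_total=6.00, V=3.10; Q2=6.20, Q1=12.41; dissipated=0.051
Total dissipated: 8.681 μJ

Answer: 8.68 μJ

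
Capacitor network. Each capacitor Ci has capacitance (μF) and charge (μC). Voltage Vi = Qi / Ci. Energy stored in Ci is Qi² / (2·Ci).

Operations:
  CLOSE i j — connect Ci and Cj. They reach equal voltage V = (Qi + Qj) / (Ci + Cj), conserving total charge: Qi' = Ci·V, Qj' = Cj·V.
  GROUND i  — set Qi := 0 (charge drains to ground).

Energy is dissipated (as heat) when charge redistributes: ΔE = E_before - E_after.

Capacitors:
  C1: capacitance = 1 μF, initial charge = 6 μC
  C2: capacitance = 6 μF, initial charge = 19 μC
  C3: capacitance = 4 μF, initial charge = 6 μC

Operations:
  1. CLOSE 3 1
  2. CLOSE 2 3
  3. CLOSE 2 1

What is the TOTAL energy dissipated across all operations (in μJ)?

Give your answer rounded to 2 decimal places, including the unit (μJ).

Initial: C1(1μF, Q=6μC, V=6.00V), C2(6μF, Q=19μC, V=3.17V), C3(4μF, Q=6μC, V=1.50V)
Op 1: CLOSE 3-1: Q_total=12.00, C_total=5.00, V=2.40; Q3=9.60, Q1=2.40; dissipated=8.100
Op 2: CLOSE 2-3: Q_total=28.60, C_total=10.00, V=2.86; Q2=17.16, Q3=11.44; dissipated=0.705
Op 3: CLOSE 2-1: Q_total=19.56, C_total=7.00, V=2.79; Q2=16.77, Q1=2.79; dissipated=0.091
Total dissipated: 8.896 μJ

Answer: 8.90 μJ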